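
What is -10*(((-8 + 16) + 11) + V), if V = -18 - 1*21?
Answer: 200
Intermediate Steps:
V = -39 (V = -18 - 21 = -39)
-10*(((-8 + 16) + 11) + V) = -10*(((-8 + 16) + 11) - 39) = -10*((8 + 11) - 39) = -10*(19 - 39) = -10*(-20) = 200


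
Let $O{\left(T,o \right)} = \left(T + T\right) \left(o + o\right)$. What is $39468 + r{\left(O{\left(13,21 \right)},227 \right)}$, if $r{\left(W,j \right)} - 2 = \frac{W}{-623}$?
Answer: $\frac{3512674}{89} \approx 39468.0$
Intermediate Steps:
$O{\left(T,o \right)} = 4 T o$ ($O{\left(T,o \right)} = 2 T 2 o = 4 T o$)
$r{\left(W,j \right)} = 2 - \frac{W}{623}$ ($r{\left(W,j \right)} = 2 + \frac{W}{-623} = 2 + W \left(- \frac{1}{623}\right) = 2 - \frac{W}{623}$)
$39468 + r{\left(O{\left(13,21 \right)},227 \right)} = 39468 + \left(2 - \frac{4 \cdot 13 \cdot 21}{623}\right) = 39468 + \left(2 - \frac{156}{89}\right) = 39468 + \frac{22}{89} = \frac{3512674}{89}$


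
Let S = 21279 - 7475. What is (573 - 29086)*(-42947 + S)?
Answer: 830954359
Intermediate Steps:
S = 13804
(573 - 29086)*(-42947 + S) = (573 - 29086)*(-42947 + 13804) = -28513*(-29143) = 830954359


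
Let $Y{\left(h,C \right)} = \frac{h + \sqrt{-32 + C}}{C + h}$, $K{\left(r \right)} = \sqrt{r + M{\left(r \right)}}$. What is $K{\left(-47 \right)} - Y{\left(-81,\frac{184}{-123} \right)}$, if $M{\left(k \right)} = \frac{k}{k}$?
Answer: $- \frac{9963}{10147} + i \sqrt{46} + \frac{2 i \sqrt{126690}}{10147} \approx -0.98187 + 6.8525 i$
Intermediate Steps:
$M{\left(k \right)} = 1$
$K{\left(r \right)} = \sqrt{1 + r}$ ($K{\left(r \right)} = \sqrt{r + 1} = \sqrt{1 + r}$)
$Y{\left(h,C \right)} = \frac{h + \sqrt{-32 + C}}{C + h}$
$K{\left(-47 \right)} - Y{\left(-81,\frac{184}{-123} \right)} = \sqrt{1 - 47} - \frac{-81 + \sqrt{-32 + \frac{184}{-123}}}{\frac{184}{-123} - 81} = \sqrt{-46} - \frac{-81 + \sqrt{-32 + 184 \left(- \frac{1}{123}\right)}}{184 \left(- \frac{1}{123}\right) - 81} = i \sqrt{46} - \frac{-81 + \sqrt{-32 - \frac{184}{123}}}{- \frac{184}{123} - 81} = i \sqrt{46} - \frac{-81 + \sqrt{- \frac{4120}{123}}}{- \frac{10147}{123}} = i \sqrt{46} - - \frac{123 \left(-81 + \frac{2 i \sqrt{126690}}{123}\right)}{10147} = i \sqrt{46} - \left(\frac{9963}{10147} - \frac{2 i \sqrt{126690}}{10147}\right) = - \frac{9963}{10147} + i \sqrt{46} + \frac{2 i \sqrt{126690}}{10147}$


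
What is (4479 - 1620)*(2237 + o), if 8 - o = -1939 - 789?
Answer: 14217807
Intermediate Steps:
o = 2736 (o = 8 - (-1939 - 789) = 8 - 1*(-2728) = 8 + 2728 = 2736)
(4479 - 1620)*(2237 + o) = (4479 - 1620)*(2237 + 2736) = 2859*4973 = 14217807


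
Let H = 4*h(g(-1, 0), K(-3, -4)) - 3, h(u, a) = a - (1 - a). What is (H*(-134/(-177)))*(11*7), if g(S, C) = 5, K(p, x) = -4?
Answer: -134134/59 ≈ -2273.5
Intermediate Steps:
h(u, a) = -1 + 2*a (h(u, a) = a + (-1 + a) = -1 + 2*a)
H = -39 (H = 4*(-1 + 2*(-4)) - 3 = 4*(-1 - 8) - 3 = 4*(-9) - 3 = -36 - 3 = -39)
(H*(-134/(-177)))*(11*7) = (-(-5226)/(-177))*(11*7) = -(-5226)*(-1)/177*77 = -39*134/177*77 = -1742/59*77 = -134134/59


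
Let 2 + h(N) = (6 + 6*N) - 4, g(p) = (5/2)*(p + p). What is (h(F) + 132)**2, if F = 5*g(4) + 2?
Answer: 553536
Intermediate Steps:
g(p) = 5*p (g(p) = (5*(1/2))*(2*p) = 5*(2*p)/2 = 5*p)
F = 102 (F = 5*(5*4) + 2 = 5*20 + 2 = 100 + 2 = 102)
h(N) = 6*N (h(N) = -2 + ((6 + 6*N) - 4) = -2 + (2 + 6*N) = 6*N)
(h(F) + 132)**2 = (6*102 + 132)**2 = (612 + 132)**2 = 744**2 = 553536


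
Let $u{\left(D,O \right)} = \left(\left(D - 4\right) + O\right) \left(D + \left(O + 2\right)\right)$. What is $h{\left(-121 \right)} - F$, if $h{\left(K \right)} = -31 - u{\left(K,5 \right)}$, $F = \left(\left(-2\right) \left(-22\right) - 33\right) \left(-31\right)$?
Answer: $-13370$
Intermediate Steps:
$u{\left(D,O \right)} = \left(-4 + D + O\right) \left(2 + D + O\right)$ ($u{\left(D,O \right)} = \left(\left(D - 4\right) + O\right) \left(D + \left(2 + O\right)\right) = \left(\left(-4 + D\right) + O\right) \left(2 + D + O\right) = \left(-4 + D + O\right) \left(2 + D + O\right)$)
$F = -341$ ($F = \left(44 - 33\right) \left(-31\right) = 11 \left(-31\right) = -341$)
$h{\left(K \right)} = -38 - K^{2} - 8 K$ ($h{\left(K \right)} = -31 - \left(-8 + K^{2} + 5^{2} - 2 K - 10 + 2 K 5\right) = -31 - \left(-8 + K^{2} + 25 - 2 K - 10 + 10 K\right) = -31 - \left(7 + K^{2} + 8 K\right) = -38 - K^{2} - 8 K$)
$h{\left(-121 \right)} - F = \left(-38 - \left(-121\right)^{2} - -968\right) - -341 = \left(-38 - 14641 + 968\right) + 341 = -13711 + 341 = -13370$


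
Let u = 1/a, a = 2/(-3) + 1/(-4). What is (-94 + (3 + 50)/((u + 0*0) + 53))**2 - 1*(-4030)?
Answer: 4132599511/326041 ≈ 12675.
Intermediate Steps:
a = -11/12 (a = 2*(-1/3) + 1*(-1/4) = -2/3 - 1/4 = -11/12 ≈ -0.91667)
u = -12/11 (u = 1/(-11/12) = -12/11 ≈ -1.0909)
(-94 + (3 + 50)/((u + 0*0) + 53))**2 - 1*(-4030) = (-94 + (3 + 50)/((-12/11 + 0*0) + 53))**2 - 1*(-4030) = (-94 + 53/((-12/11 + 0) + 53))**2 + 4030 = (-94 + 53/(-12/11 + 53))**2 + 4030 = (-94 + 53/(571/11))**2 + 4030 = (-94 + 53*(11/571))**2 + 4030 = (-94 + 583/571)**2 + 4030 = (-53091/571)**2 + 4030 = 2818654281/326041 + 4030 = 4132599511/326041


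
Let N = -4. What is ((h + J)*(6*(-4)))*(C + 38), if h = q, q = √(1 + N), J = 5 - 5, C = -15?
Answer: -552*I*√3 ≈ -956.09*I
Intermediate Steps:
J = 0
q = I*√3 (q = √(1 - 4) = √(-3) = I*√3 ≈ 1.732*I)
h = I*√3 ≈ 1.732*I
((h + J)*(6*(-4)))*(C + 38) = ((I*√3 + 0)*(6*(-4)))*(-15 + 38) = ((I*√3)*(-24))*23 = -24*I*√3*23 = -552*I*√3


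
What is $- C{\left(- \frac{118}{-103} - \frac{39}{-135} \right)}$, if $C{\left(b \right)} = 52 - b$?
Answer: $- \frac{234371}{4635} \approx -50.565$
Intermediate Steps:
$- C{\left(- \frac{118}{-103} - \frac{39}{-135} \right)} = - (52 - \left(- \frac{118}{-103} - \frac{39}{-135}\right)) = - (52 - \left(\left(-118\right) \left(- \frac{1}{103}\right) - - \frac{13}{45}\right)) = - (52 - \left(\frac{118}{103} + \frac{13}{45}\right)) = - (52 - \frac{6649}{4635}) = \left(-1\right) \frac{234371}{4635} = - \frac{234371}{4635}$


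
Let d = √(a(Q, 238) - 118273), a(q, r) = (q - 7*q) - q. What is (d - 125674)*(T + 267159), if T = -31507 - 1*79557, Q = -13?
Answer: -19617083030 + 156095*I*√118182 ≈ -1.9617e+10 + 5.3662e+7*I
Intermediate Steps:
T = -111064 (T = -31507 - 79557 = -111064)
a(q, r) = -7*q (a(q, r) = -6*q - q = -7*q)
d = I*√118182 (d = √(-7*(-13) - 118273) = √(91 - 118273) = √(-118182) = I*√118182 ≈ 343.78*I)
(d - 125674)*(T + 267159) = (I*√118182 - 125674)*(-111064 + 267159) = (-125674 + I*√118182)*156095 = -19617083030 + 156095*I*√118182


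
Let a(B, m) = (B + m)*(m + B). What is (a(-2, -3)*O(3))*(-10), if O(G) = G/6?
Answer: -125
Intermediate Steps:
O(G) = G/6 (O(G) = G*(⅙) = G/6)
a(B, m) = (B + m)² (a(B, m) = (B + m)*(B + m) = (B + m)²)
(a(-2, -3)*O(3))*(-10) = ((-2 - 3)²*((⅙)*3))*(-10) = ((-5)²*(½))*(-10) = (25*(½))*(-10) = (25/2)*(-10) = -125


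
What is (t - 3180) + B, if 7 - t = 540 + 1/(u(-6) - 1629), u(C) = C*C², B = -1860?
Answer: -10282184/1845 ≈ -5573.0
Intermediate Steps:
u(C) = C³
t = -983384/1845 (t = 7 - (540 + 1/((-6)³ - 1629)) = 7 - (540 + 1/(-216 - 1629)) = 7 - (540 + 1/(-1845)) = 7 - (540 - 1/1845) = 7 - 1*996299/1845 = 7 - 996299/1845 = -983384/1845 ≈ -533.00)
(t - 3180) + B = (-983384/1845 - 3180) - 1860 = -6850484/1845 - 1860 = -10282184/1845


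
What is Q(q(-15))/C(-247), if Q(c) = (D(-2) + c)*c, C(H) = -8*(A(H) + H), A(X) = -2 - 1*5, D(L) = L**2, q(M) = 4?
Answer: 2/127 ≈ 0.015748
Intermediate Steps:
A(X) = -7 (A(X) = -2 - 5 = -7)
C(H) = 56 - 8*H (C(H) = -8*(-7 + H) = 56 - 8*H)
Q(c) = c*(4 + c) (Q(c) = ((-2)**2 + c)*c = (4 + c)*c = c*(4 + c))
Q(q(-15))/C(-247) = (4*(4 + 4))/(56 - 8*(-247)) = (4*8)/(56 + 1976) = 32/2032 = 32*(1/2032) = 2/127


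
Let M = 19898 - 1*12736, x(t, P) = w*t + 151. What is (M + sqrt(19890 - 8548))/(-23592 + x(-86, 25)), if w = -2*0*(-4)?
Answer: -7162/23441 - sqrt(11342)/23441 ≈ -0.31008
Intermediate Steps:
w = 0 (w = 0*(-4) = 0)
x(t, P) = 151 (x(t, P) = 0*t + 151 = 0 + 151 = 151)
M = 7162 (M = 19898 - 12736 = 7162)
(M + sqrt(19890 - 8548))/(-23592 + x(-86, 25)) = (7162 + sqrt(19890 - 8548))/(-23592 + 151) = (7162 + sqrt(11342))/(-23441) = (7162 + sqrt(11342))*(-1/23441) = -7162/23441 - sqrt(11342)/23441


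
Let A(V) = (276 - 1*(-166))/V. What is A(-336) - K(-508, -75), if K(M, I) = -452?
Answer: 75715/168 ≈ 450.68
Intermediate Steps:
A(V) = 442/V (A(V) = (276 + 166)/V = 442/V)
A(-336) - K(-508, -75) = 442/(-336) - 1*(-452) = 442*(-1/336) + 452 = -221/168 + 452 = 75715/168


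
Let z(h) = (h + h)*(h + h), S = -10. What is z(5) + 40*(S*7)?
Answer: -2700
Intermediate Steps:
z(h) = 4*h**2 (z(h) = (2*h)*(2*h) = 4*h**2)
z(5) + 40*(S*7) = 4*5**2 + 40*(-10*7) = 4*25 + 40*(-70) = 100 - 2800 = -2700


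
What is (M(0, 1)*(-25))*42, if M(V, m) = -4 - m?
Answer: 5250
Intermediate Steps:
(M(0, 1)*(-25))*42 = ((-4 - 1*1)*(-25))*42 = ((-4 - 1)*(-25))*42 = -5*(-25)*42 = 125*42 = 5250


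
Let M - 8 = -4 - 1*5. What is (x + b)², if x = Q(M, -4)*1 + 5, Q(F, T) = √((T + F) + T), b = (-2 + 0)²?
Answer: 72 + 54*I ≈ 72.0 + 54.0*I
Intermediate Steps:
M = -1 (M = 8 + (-4 - 1*5) = 8 + (-4 - 5) = 8 - 9 = -1)
b = 4 (b = (-2)² = 4)
Q(F, T) = √(F + 2*T) (Q(F, T) = √((F + T) + T) = √(F + 2*T))
x = 5 + 3*I (x = √(-1 + 2*(-4))*1 + 5 = √(-1 - 8)*1 + 5 = √(-9)*1 + 5 = (3*I)*1 + 5 = 3*I + 5 = 5 + 3*I ≈ 5.0 + 3.0*I)
(x + b)² = ((5 + 3*I) + 4)² = (9 + 3*I)²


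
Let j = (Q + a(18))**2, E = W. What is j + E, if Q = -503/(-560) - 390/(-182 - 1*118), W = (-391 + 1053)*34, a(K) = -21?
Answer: 7169368641/313600 ≈ 22862.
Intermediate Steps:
W = 22508 (W = 662*34 = 22508)
Q = 1231/560 (Q = -503*(-1/560) - 390/(-182 - 118) = 503/560 - 390/(-300) = 503/560 - 390*(-1/300) = 503/560 + 13/10 = 1231/560 ≈ 2.1982)
E = 22508
j = 110859841/313600 (j = (1231/560 - 21)**2 = (-10529/560)**2 = 110859841/313600 ≈ 353.51)
j + E = 110859841/313600 + 22508 = 7169368641/313600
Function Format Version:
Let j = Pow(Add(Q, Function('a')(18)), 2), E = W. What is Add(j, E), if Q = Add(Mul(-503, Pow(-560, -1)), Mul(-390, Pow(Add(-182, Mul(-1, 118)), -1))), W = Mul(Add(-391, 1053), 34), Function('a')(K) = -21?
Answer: Rational(7169368641, 313600) ≈ 22862.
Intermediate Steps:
W = 22508 (W = Mul(662, 34) = 22508)
Q = Rational(1231, 560) (Q = Add(Mul(-503, Rational(-1, 560)), Mul(-390, Pow(Add(-182, -118), -1))) = Add(Rational(503, 560), Mul(-390, Pow(-300, -1))) = Add(Rational(503, 560), Mul(-390, Rational(-1, 300))) = Add(Rational(503, 560), Rational(13, 10)) = Rational(1231, 560) ≈ 2.1982)
E = 22508
j = Rational(110859841, 313600) (j = Pow(Add(Rational(1231, 560), -21), 2) = Pow(Rational(-10529, 560), 2) = Rational(110859841, 313600) ≈ 353.51)
Add(j, E) = Add(Rational(110859841, 313600), 22508) = Rational(7169368641, 313600)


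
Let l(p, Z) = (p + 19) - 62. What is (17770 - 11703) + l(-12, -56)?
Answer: 6012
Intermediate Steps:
l(p, Z) = -43 + p (l(p, Z) = (19 + p) - 62 = -43 + p)
(17770 - 11703) + l(-12, -56) = (17770 - 11703) + (-43 - 12) = 6067 - 55 = 6012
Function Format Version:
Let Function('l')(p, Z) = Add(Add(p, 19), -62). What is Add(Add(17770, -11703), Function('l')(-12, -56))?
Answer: 6012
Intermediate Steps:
Function('l')(p, Z) = Add(-43, p) (Function('l')(p, Z) = Add(Add(19, p), -62) = Add(-43, p))
Add(Add(17770, -11703), Function('l')(-12, -56)) = Add(Add(17770, -11703), Add(-43, -12)) = Add(6067, -55) = 6012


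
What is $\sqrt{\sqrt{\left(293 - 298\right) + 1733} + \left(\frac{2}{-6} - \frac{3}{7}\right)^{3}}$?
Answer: $\frac{2 \sqrt{-21504 + 1166886 \sqrt{3}}}{441} \approx 6.413$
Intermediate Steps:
$\sqrt{\sqrt{\left(293 - 298\right) + 1733} + \left(\frac{2}{-6} - \frac{3}{7}\right)^{3}} = \sqrt{\sqrt{-5 + 1733} + \left(2 \left(- \frac{1}{6}\right) - \frac{3}{7}\right)^{3}} = \sqrt{\sqrt{1728} + \left(- \frac{1}{3} - \frac{3}{7}\right)^{3}} = \sqrt{24 \sqrt{3} + \left(- \frac{16}{21}\right)^{3}} = \sqrt{24 \sqrt{3} - \frac{4096}{9261}} = \sqrt{- \frac{4096}{9261} + 24 \sqrt{3}}$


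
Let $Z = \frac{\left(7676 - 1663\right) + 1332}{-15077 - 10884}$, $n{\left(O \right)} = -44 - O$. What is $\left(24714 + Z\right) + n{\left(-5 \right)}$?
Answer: $\frac{49275410}{1997} \approx 24675.0$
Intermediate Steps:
$Z = - \frac{565}{1997}$ ($Z = \frac{\left(7676 - 1663\right) + 1332}{-25961} = \left(6013 + 1332\right) \left(- \frac{1}{25961}\right) = 7345 \left(- \frac{1}{25961}\right) = - \frac{565}{1997} \approx -0.28292$)
$\left(24714 + Z\right) + n{\left(-5 \right)} = \left(24714 - \frac{565}{1997}\right) - 39 = \frac{49353293}{1997} + \left(-44 + 5\right) = \frac{49353293}{1997} - 39 = \frac{49275410}{1997}$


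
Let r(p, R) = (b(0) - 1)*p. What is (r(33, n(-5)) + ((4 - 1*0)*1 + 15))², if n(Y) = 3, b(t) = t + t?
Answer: 196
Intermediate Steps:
b(t) = 2*t
r(p, R) = -p (r(p, R) = (2*0 - 1)*p = (0 - 1)*p = -p)
(r(33, n(-5)) + ((4 - 1*0)*1 + 15))² = (-1*33 + ((4 - 1*0)*1 + 15))² = (-33 + ((4 + 0)*1 + 15))² = (-33 + (4*1 + 15))² = (-33 + (4 + 15))² = (-33 + 19)² = (-14)² = 196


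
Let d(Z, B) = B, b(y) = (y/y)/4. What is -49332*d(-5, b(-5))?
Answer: -12333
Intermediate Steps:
b(y) = ¼ (b(y) = 1*(¼) = ¼)
-49332*d(-5, b(-5)) = -49332*¼ = -12333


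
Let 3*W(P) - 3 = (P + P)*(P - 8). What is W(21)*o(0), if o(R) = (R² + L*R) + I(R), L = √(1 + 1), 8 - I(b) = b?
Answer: 1464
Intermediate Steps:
I(b) = 8 - b
W(P) = 1 + 2*P*(-8 + P)/3 (W(P) = 1 + ((P + P)*(P - 8))/3 = 1 + ((2*P)*(-8 + P))/3 = 1 + (2*P*(-8 + P))/3 = 1 + 2*P*(-8 + P)/3)
L = √2 ≈ 1.4142
o(R) = 8 + R² - R + R*√2 (o(R) = (R² + √2*R) + (8 - R) = (R² + R*√2) + (8 - R) = 8 + R² - R + R*√2)
W(21)*o(0) = (1 - 16/3*21 + (⅔)*21²)*(8 + 0² - 1*0 + 0*√2) = (1 - 112 + (⅔)*441)*(8 + 0 + 0 + 0) = (1 - 112 + 294)*8 = 183*8 = 1464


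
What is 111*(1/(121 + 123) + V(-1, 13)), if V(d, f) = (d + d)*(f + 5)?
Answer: -974913/244 ≈ -3995.5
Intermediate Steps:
V(d, f) = 2*d*(5 + f) (V(d, f) = (2*d)*(5 + f) = 2*d*(5 + f))
111*(1/(121 + 123) + V(-1, 13)) = 111*(1/(121 + 123) + 2*(-1)*(5 + 13)) = 111*(1/244 + 2*(-1)*18) = 111*(1/244 - 36) = 111*(-8783/244) = -974913/244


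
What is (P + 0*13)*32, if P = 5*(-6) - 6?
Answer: -1152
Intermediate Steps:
P = -36 (P = -30 - 6 = -36)
(P + 0*13)*32 = (-36 + 0*13)*32 = (-36 + 0)*32 = -36*32 = -1152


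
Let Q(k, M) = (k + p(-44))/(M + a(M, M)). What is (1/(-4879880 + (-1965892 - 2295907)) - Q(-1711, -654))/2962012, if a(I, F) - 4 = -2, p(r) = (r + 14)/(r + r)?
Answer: -688085065339/776806862022069824 ≈ -8.8579e-7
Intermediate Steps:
p(r) = (14 + r)/(2*r) (p(r) = (14 + r)/((2*r)) = (14 + r)*(1/(2*r)) = (14 + r)/(2*r))
a(I, F) = 2 (a(I, F) = 4 - 2 = 2)
Q(k, M) = (15/44 + k)/(2 + M) (Q(k, M) = (k + (½)*(14 - 44)/(-44))/(M + 2) = (k + (½)*(-1/44)*(-30))/(2 + M) = (k + 15/44)/(2 + M) = (15/44 + k)/(2 + M))
(1/(-4879880 + (-1965892 - 2295907)) - Q(-1711, -654))/2962012 = (1/(-4879880 + (-1965892 - 2295907)) - (15/44 - 1711)/(2 - 654))/2962012 = (1/(-4879880 - 4261799) - (-75269)/((-652)*44))*(1/2962012) = (1/(-9141679) - (-1)*(-75269)/(652*44))*(1/2962012) = (-1/9141679 - 1*75269/28688)*(1/2962012) = (-1/9141679 - 75269/28688)*(1/2962012) = -688085065339/262256487152*1/2962012 = -688085065339/776806862022069824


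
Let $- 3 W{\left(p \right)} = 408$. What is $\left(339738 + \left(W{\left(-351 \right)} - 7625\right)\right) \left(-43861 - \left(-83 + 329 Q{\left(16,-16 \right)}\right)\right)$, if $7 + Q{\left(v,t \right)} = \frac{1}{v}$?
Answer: $- \frac{220409157633}{16} \approx -1.3776 \cdot 10^{10}$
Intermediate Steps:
$W{\left(p \right)} = -136$ ($W{\left(p \right)} = \left(- \frac{1}{3}\right) 408 = -136$)
$Q{\left(v,t \right)} = -7 + \frac{1}{v}$
$\left(339738 + \left(W{\left(-351 \right)} - 7625\right)\right) \left(-43861 - \left(-83 + 329 Q{\left(16,-16 \right)}\right)\right) = \left(339738 - 7761\right) \left(-43861 - \left(-83 + 329 \left(-7 + \frac{1}{16}\right)\right)\right) = \left(339738 - 7761\right) \left(-43861 + \left(83 - - \frac{36519}{16}\right)\right) = 331977 \left(-43861 + \left(83 + \frac{36519}{16}\right)\right) = 331977 \left(-43861 + \frac{37847}{16}\right) = 331977 \left(- \frac{663929}{16}\right) = - \frac{220409157633}{16}$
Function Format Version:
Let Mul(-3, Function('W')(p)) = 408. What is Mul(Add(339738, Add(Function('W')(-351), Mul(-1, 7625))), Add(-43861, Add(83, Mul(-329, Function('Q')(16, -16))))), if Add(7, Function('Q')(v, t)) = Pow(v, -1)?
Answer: Rational(-220409157633, 16) ≈ -1.3776e+10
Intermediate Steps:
Function('W')(p) = -136 (Function('W')(p) = Mul(Rational(-1, 3), 408) = -136)
Function('Q')(v, t) = Add(-7, Pow(v, -1))
Mul(Add(339738, Add(Function('W')(-351), Mul(-1, 7625))), Add(-43861, Add(83, Mul(-329, Function('Q')(16, -16))))) = Mul(Add(339738, Add(-136, Mul(-1, 7625))), Add(-43861, Add(83, Mul(-329, Add(-7, Pow(16, -1)))))) = Mul(Add(339738, Add(-136, -7625)), Add(-43861, Add(83, Mul(-329, Add(-7, Rational(1, 16)))))) = Mul(Add(339738, -7761), Add(-43861, Add(83, Mul(-329, Rational(-111, 16))))) = Mul(331977, Add(-43861, Add(83, Rational(36519, 16)))) = Mul(331977, Add(-43861, Rational(37847, 16))) = Mul(331977, Rational(-663929, 16)) = Rational(-220409157633, 16)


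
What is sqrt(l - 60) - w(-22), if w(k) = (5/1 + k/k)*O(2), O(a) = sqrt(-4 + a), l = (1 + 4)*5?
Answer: I*(sqrt(35) - 6*sqrt(2)) ≈ -2.5692*I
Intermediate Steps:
l = 25 (l = 5*5 = 25)
w(k) = 6*I*sqrt(2) (w(k) = (5/1 + k/k)*sqrt(-4 + 2) = (5*1 + 1)*sqrt(-2) = (5 + 1)*(I*sqrt(2)) = 6*(I*sqrt(2)) = 6*I*sqrt(2))
sqrt(l - 60) - w(-22) = sqrt(25 - 60) - 6*I*sqrt(2) = sqrt(-35) - 6*I*sqrt(2) = I*sqrt(35) - 6*I*sqrt(2)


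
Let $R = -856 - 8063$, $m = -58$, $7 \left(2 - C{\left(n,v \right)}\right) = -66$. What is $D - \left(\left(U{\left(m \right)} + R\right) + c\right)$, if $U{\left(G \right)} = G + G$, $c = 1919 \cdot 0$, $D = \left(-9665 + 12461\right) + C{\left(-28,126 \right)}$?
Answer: $\frac{82897}{7} \approx 11842.0$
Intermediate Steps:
$C{\left(n,v \right)} = \frac{80}{7}$ ($C{\left(n,v \right)} = 2 - - \frac{66}{7} = 2 + \frac{66}{7} = \frac{80}{7}$)
$D = \frac{19652}{7}$ ($D = \left(-9665 + 12461\right) + \frac{80}{7} = 2796 + \frac{80}{7} = \frac{19652}{7} \approx 2807.4$)
$c = 0$
$R = -8919$
$U{\left(G \right)} = 2 G$
$D - \left(\left(U{\left(m \right)} + R\right) + c\right) = \frac{19652}{7} - \left(\left(2 \left(-58\right) - 8919\right) + 0\right) = \frac{19652}{7} - \left(\left(-116 - 8919\right) + 0\right) = \frac{19652}{7} - \left(-9035 + 0\right) = \frac{19652}{7} - -9035 = \frac{19652}{7} + 9035 = \frac{82897}{7}$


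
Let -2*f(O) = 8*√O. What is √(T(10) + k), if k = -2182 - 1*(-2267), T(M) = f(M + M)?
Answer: √(85 - 8*√5) ≈ 8.1922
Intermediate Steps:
f(O) = -4*√O
T(M) = -4*√2*√M (T(M) = -4*√(M + M) = -4*√2*√M)
k = 85 (k = -2182 + 2267 = 85)
√(T(10) + k) = √(-4*√2*√10 + 85) = √(-8*√5 + 85) = √(85 - 8*√5)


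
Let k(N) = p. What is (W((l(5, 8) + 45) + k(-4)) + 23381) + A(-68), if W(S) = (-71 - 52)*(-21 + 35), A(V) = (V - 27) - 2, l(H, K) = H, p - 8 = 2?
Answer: 21562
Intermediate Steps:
p = 10 (p = 8 + 2 = 10)
k(N) = 10
A(V) = -29 + V (A(V) = (-27 + V) - 2 = -29 + V)
W(S) = -1722 (W(S) = -123*14 = -1722)
(W((l(5, 8) + 45) + k(-4)) + 23381) + A(-68) = (-1722 + 23381) + (-29 - 68) = 21659 - 97 = 21562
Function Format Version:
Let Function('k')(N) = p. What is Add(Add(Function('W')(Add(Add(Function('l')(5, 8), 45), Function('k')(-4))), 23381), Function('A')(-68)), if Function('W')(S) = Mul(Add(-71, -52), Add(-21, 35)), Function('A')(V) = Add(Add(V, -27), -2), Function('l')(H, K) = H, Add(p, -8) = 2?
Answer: 21562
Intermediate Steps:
p = 10 (p = Add(8, 2) = 10)
Function('k')(N) = 10
Function('A')(V) = Add(-29, V) (Function('A')(V) = Add(Add(-27, V), -2) = Add(-29, V))
Function('W')(S) = -1722 (Function('W')(S) = Mul(-123, 14) = -1722)
Add(Add(Function('W')(Add(Add(Function('l')(5, 8), 45), Function('k')(-4))), 23381), Function('A')(-68)) = Add(Add(-1722, 23381), Add(-29, -68)) = Add(21659, -97) = 21562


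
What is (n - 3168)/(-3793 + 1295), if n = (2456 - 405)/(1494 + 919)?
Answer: 7642333/6027674 ≈ 1.2679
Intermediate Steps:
n = 2051/2413 ≈ 0.84998
(n - 3168)/(-3793 + 1295) = (2051/2413 - 3168)/(-3793 + 1295) = -7642333/2413/(-2498) = -7642333/2413*(-1/2498) = 7642333/6027674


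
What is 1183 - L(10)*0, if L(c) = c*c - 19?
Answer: 1183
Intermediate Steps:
L(c) = -19 + c**2 (L(c) = c**2 - 19 = -19 + c**2)
1183 - L(10)*0 = 1183 - (-19 + 10**2)*0 = 1183 - (-19 + 100)*0 = 1183 - 81*0 = 1183 - 1*0 = 1183 + 0 = 1183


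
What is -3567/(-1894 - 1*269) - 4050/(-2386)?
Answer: 2878502/860153 ≈ 3.3465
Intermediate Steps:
-3567/(-1894 - 1*269) - 4050/(-2386) = -3567/(-1894 - 269) - 4050*(-1/2386) = -3567/(-2163) + 2025/1193 = -3567*(-1/2163) + 2025/1193 = 1189/721 + 2025/1193 = 2878502/860153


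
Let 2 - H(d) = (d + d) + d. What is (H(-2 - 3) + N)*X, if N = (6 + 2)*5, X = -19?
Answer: -1083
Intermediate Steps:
H(d) = 2 - 3*d (H(d) = 2 - ((d + d) + d) = 2 - (2*d + d) = 2 - 3*d)
N = 40 (N = 8*5 = 40)
(H(-2 - 3) + N)*X = ((2 - 3*(-2 - 3)) + 40)*(-19) = ((2 - 3*(-5)) + 40)*(-19) = ((2 + 15) + 40)*(-19) = (17 + 40)*(-19) = 57*(-19) = -1083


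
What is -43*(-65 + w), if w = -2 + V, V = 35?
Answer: 1376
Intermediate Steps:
w = 33 (w = -2 + 35 = 33)
-43*(-65 + w) = -43*(-65 + 33) = -43*(-32) = 1376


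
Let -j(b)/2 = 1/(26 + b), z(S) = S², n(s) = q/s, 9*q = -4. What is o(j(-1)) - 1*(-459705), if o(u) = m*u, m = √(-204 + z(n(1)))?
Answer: 459705 - 4*I*√4127/225 ≈ 4.5971e+5 - 1.1421*I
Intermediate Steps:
q = -4/9 (q = (⅑)*(-4) = -4/9 ≈ -0.44444)
n(s) = -4/(9*s)
j(b) = -2/(26 + b)
m = 2*I*√4127/9 (m = √(-204 + (-4/9/1)²) = √(-204 + (-4/9*1)²) = √(-204 + (-4/9)²) = √(-204 + 16/81) = √(-16508/81) = 2*I*√4127/9 ≈ 14.276*I)
o(u) = 2*I*u*√4127/9 (o(u) = (2*I*√4127/9)*u = 2*I*u*√4127/9)
o(j(-1)) - 1*(-459705) = 2*I*(-2/(26 - 1))*√4127/9 - 1*(-459705) = 2*I*(-2/25)*√4127/9 + 459705 = 2*I*(-2*1/25)*√4127/9 + 459705 = (2/9)*I*(-2/25)*√4127 + 459705 = -4*I*√4127/225 + 459705 = 459705 - 4*I*√4127/225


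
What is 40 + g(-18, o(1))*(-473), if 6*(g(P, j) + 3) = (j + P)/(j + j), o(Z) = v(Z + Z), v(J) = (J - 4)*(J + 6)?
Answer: 132023/96 ≈ 1375.2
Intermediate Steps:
v(J) = (-4 + J)*(6 + J)
o(Z) = -24 + 4*Z + 4*Z**2 (o(Z) = -24 + (Z + Z)**2 + 2*(Z + Z) = -24 + (2*Z)**2 + 2*(2*Z) = -24 + 4*Z**2 + 4*Z = -24 + 4*Z + 4*Z**2)
g(P, j) = -3 + (P + j)/(12*j) (g(P, j) = -3 + ((j + P)/(j + j))/6 = -3 + ((P + j)/((2*j)))/6 = -3 + ((P + j)*(1/(2*j)))/6 = -3 + ((P + j)/(2*j))/6 = -3 + (P + j)/(12*j))
40 + g(-18, o(1))*(-473) = 40 + ((-18 - 35*(-24 + 4*1 + 4*1**2))/(12*(-24 + 4*1 + 4*1**2)))*(-473) = 40 + ((-18 - 35*(-24 + 4 + 4*1))/(12*(-24 + 4 + 4*1)))*(-473) = 40 + ((-18 - 35*(-24 + 4 + 4))/(12*(-24 + 4 + 4)))*(-473) = 40 + ((1/12)*(-18 - 35*(-16))/(-16))*(-473) = 40 + ((1/12)*(-1/16)*(-18 + 560))*(-473) = 40 + ((1/12)*(-1/16)*542)*(-473) = 40 - 271/96*(-473) = 40 + 128183/96 = 132023/96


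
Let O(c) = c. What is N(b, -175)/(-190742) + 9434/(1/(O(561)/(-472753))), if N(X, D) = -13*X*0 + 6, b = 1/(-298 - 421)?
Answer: -29691173889/2652172139 ≈ -11.195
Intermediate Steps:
b = -1/719 (b = 1/(-719) = -1/719 ≈ -0.0013908)
N(X, D) = 6 (N(X, D) = -13*0 + 6 = 0 + 6 = 6)
N(b, -175)/(-190742) + 9434/(1/(O(561)/(-472753))) = 6/(-190742) + 9434/(1/(561/(-472753))) = 6*(-1/190742) + 9434/(1/(561*(-1/472753))) = -3/95371 + 9434/(1/(-33/27809)) = -3/95371 + 9434/(-27809/33) = -3/95371 + 9434*(-33/27809) = -3/95371 - 311322/27809 = -29691173889/2652172139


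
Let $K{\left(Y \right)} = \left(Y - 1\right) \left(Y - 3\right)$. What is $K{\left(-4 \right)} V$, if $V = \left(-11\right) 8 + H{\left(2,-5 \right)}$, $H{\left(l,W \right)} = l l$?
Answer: $-2940$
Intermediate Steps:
$H{\left(l,W \right)} = l^{2}$
$K{\left(Y \right)} = \left(-1 + Y\right) \left(-3 + Y\right)$
$V = -84$ ($V = \left(-11\right) 8 + 2^{2} = -88 + 4 = -84$)
$K{\left(-4 \right)} V = \left(3 + \left(-4\right)^{2} - -16\right) \left(-84\right) = \left(3 + 16 + 16\right) \left(-84\right) = 35 \left(-84\right) = -2940$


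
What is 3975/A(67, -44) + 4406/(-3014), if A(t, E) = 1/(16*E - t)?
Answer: -4618542778/1507 ≈ -3.0647e+6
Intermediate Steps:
A(t, E) = 1/(-t + 16*E)
3975/A(67, -44) + 4406/(-3014) = 3975/(1/(-1*67 + 16*(-44))) + 4406/(-3014) = 3975/(1/(-67 - 704)) + 4406*(-1/3014) = 3975/(1/(-771)) - 2203/1507 = 3975/(-1/771) - 2203/1507 = 3975*(-771) - 2203/1507 = -3064725 - 2203/1507 = -4618542778/1507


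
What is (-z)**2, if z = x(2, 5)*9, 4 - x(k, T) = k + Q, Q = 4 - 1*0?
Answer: 324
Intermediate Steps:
Q = 4 (Q = 4 + 0 = 4)
x(k, T) = -k (x(k, T) = 4 - (k + 4) = 4 - (4 + k) = 4 + (-4 - k) = -k)
z = -18 (z = -1*2*9 = -2*9 = -18)
(-z)**2 = (-1*(-18))**2 = 18**2 = 324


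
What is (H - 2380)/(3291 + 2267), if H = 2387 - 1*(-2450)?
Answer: 351/794 ≈ 0.44207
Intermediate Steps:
H = 4837 (H = 2387 + 2450 = 4837)
(H - 2380)/(3291 + 2267) = (4837 - 2380)/(3291 + 2267) = 2457/5558 = 2457*(1/5558) = 351/794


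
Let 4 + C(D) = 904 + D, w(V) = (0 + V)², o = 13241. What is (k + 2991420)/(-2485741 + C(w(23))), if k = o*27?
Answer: -1116309/828104 ≈ -1.3480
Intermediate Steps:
w(V) = V²
C(D) = 900 + D (C(D) = -4 + (904 + D) = 900 + D)
k = 357507 (k = 13241*27 = 357507)
(k + 2991420)/(-2485741 + C(w(23))) = (357507 + 2991420)/(-2485741 + (900 + 23²)) = 3348927/(-2485741 + (900 + 529)) = 3348927/(-2485741 + 1429) = 3348927/(-2484312) = 3348927*(-1/2484312) = -1116309/828104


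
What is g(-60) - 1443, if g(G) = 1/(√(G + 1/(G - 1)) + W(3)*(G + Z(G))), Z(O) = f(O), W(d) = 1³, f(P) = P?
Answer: -1272821343/882061 - I*√223321/882061 ≈ -1443.0 - 0.00053575*I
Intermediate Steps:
W(d) = 1
Z(O) = O
g(G) = 1/(√(G + 1/(-1 + G)) + 2*G) (g(G) = 1/(√(G + 1/(G - 1)) + 1*(G + G)) = 1/(√(G + 1/(-1 + G)) + 1*(2*G)) = 1/(√(G + 1/(-1 + G)) + 2*G))
g(-60) - 1443 = 1/(√((1 - 60*(-1 - 60))/(-1 - 60)) + 2*(-60)) - 1443 = 1/(√((1 - 60*(-61))/(-61)) - 120) - 1443 = 1/(√(-(1 + 3660)/61) - 120) - 1443 = 1/(√(-1/61*3661) - 120) - 1443 = 1/(√(-3661/61) - 120) - 1443 = 1/(I*√223321/61 - 120) - 1443 = 1/(-120 + I*√223321/61) - 1443 = -1443 + 1/(-120 + I*√223321/61)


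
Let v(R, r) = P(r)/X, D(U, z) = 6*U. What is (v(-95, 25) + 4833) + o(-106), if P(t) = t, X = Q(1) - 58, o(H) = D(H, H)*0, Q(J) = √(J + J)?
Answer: 8123548/1681 - 25*√2/3362 ≈ 4832.6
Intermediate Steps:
Q(J) = √2*√J (Q(J) = √(2*J) = √2*√J)
o(H) = 0 (o(H) = (6*H)*0 = 0)
X = -58 + √2 (X = √2*√1 - 58 = √2*1 - 58 = √2 - 58 = -58 + √2 ≈ -56.586)
v(R, r) = r/(-58 + √2)
(v(-95, 25) + 4833) + o(-106) = ((-29/1681*25 - 1/3362*25*√2) + 4833) + 0 = ((-725/1681 - 25*√2/3362) + 4833) + 0 = (8123548/1681 - 25*√2/3362) + 0 = 8123548/1681 - 25*√2/3362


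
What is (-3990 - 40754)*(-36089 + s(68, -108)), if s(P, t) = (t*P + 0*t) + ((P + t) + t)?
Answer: 1949988264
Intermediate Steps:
s(P, t) = P + 2*t + P*t (s(P, t) = (P*t + 0) + (P + 2*t) = P*t + (P + 2*t) = P + 2*t + P*t)
(-3990 - 40754)*(-36089 + s(68, -108)) = (-3990 - 40754)*(-36089 + (68 + 2*(-108) + 68*(-108))) = -44744*(-36089 + (68 - 216 - 7344)) = -44744*(-36089 - 7492) = -44744*(-43581) = 1949988264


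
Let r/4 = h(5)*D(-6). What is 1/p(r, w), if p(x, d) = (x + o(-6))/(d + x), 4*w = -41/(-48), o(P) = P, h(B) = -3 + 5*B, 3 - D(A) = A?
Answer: 152105/150912 ≈ 1.0079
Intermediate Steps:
D(A) = 3 - A
w = 41/192 (w = (-41/(-48))/4 = (-41*(-1/48))/4 = (1/4)*(41/48) = 41/192 ≈ 0.21354)
r = 792 (r = 4*((-3 + 5*5)*(3 - 1*(-6))) = 4*((-3 + 25)*(3 + 6)) = 4*(22*9) = 4*198 = 792)
p(x, d) = (-6 + x)/(d + x) (p(x, d) = (x - 6)/(d + x) = (-6 + x)/(d + x))
1/p(r, w) = 1/((-6 + 792)/(41/192 + 792)) = 1/(786/(152105/192)) = 1/((192/152105)*786) = 1/(150912/152105) = 152105/150912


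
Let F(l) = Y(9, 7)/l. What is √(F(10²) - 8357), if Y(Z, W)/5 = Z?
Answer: I*√835655/10 ≈ 91.414*I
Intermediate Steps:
Y(Z, W) = 5*Z
F(l) = 45/l (F(l) = (5*9)/l = 45/l)
√(F(10²) - 8357) = √(45/(10²) - 8357) = √(45/100 - 8357) = √(45*(1/100) - 8357) = √(9/20 - 8357) = √(-167131/20) = I*√835655/10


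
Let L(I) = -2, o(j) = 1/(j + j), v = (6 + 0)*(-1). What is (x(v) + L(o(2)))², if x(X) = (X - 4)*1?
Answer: 144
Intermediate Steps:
v = -6 (v = 6*(-1) = -6)
o(j) = 1/(2*j)
x(X) = -4 + X (x(X) = (-4 + X)*1 = -4 + X)
(x(v) + L(o(2)))² = ((-4 - 6) - 2)² = (-10 - 2)² = (-12)² = 144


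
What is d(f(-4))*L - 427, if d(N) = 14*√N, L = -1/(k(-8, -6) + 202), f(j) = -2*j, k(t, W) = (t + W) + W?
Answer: -427 - 2*√2/13 ≈ -427.22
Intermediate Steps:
k(t, W) = t + 2*W (k(t, W) = (W + t) + W = t + 2*W)
L = -1/182 (L = -1/((-8 + 2*(-6)) + 202) = -1/((-8 - 12) + 202) = -1/(-20 + 202) = -1/182 ≈ -0.0054945)
d(f(-4))*L - 427 = (14*√(-2*(-4)))*(-1/182) - 427 = (14*√8)*(-1/182) - 427 = (14*(2*√2))*(-1/182) - 427 = (28*√2)*(-1/182) - 427 = -2*√2/13 - 427 = -427 - 2*√2/13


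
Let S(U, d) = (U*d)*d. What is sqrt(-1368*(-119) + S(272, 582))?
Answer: 6*sqrt(2563770) ≈ 9607.1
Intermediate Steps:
S(U, d) = U*d**2
sqrt(-1368*(-119) + S(272, 582)) = sqrt(-1368*(-119) + 272*582**2) = sqrt(162792 + 272*338724) = sqrt(162792 + 92132928) = sqrt(92295720) = 6*sqrt(2563770)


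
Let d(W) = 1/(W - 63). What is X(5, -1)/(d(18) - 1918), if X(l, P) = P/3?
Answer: 15/86311 ≈ 0.00017379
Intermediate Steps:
X(l, P) = P/3 (X(l, P) = P*(⅓) = P/3)
d(W) = 1/(-63 + W)
X(5, -1)/(d(18) - 1918) = ((⅓)*(-1))/(1/(-63 + 18) - 1918) = -1/(3*(1/(-45) - 1918)) = -1/(3*(-1/45 - 1918)) = -1/(3*(-86311/45)) = -⅓*(-45/86311) = 15/86311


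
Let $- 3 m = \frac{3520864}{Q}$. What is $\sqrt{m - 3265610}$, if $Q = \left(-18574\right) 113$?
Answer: $\frac{i \sqrt{32367900501637690314}}{3148293} \approx 1807.1 i$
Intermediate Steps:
$Q = -2098862$
$m = \frac{1760432}{3148293}$ ($m = - \frac{3520864 \frac{1}{-2098862}}{3} = - \frac{3520864 \left(- \frac{1}{2098862}\right)}{3} = \left(- \frac{1}{3}\right) \left(- \frac{1760432}{1049431}\right) = \frac{1760432}{3148293} \approx 0.55917$)
$\sqrt{m - 3265610} = \sqrt{\frac{1760432}{3148293} - 3265610} = \sqrt{- \frac{10281095343298}{3148293}} = \frac{i \sqrt{32367900501637690314}}{3148293}$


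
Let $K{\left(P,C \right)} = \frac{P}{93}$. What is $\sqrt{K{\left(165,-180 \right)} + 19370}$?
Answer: $\frac{15 \sqrt{82739}}{31} \approx 139.18$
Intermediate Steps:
$K{\left(P,C \right)} = \frac{P}{93}$ ($K{\left(P,C \right)} = P \frac{1}{93} = \frac{P}{93}$)
$\sqrt{K{\left(165,-180 \right)} + 19370} = \sqrt{\frac{1}{93} \cdot 165 + 19370} = \sqrt{\frac{55}{31} + 19370} = \sqrt{\frac{600525}{31}} = \frac{15 \sqrt{82739}}{31}$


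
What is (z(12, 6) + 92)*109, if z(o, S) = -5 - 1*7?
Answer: 8720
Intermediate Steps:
z(o, S) = -12 (z(o, S) = -5 - 7 = -12)
(z(12, 6) + 92)*109 = (-12 + 92)*109 = 80*109 = 8720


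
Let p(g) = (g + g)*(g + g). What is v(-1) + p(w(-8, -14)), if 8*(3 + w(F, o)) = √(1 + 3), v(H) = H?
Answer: 117/4 ≈ 29.250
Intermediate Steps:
w(F, o) = -11/4 (w(F, o) = -3 + √(1 + 3)/8 = -3 + √4/8 = -3 + (⅛)*2 = -3 + ¼ = -11/4)
p(g) = 4*g² (p(g) = (2*g)*(2*g) = 4*g²)
v(-1) + p(w(-8, -14)) = -1 + 4*(-11/4)² = -1 + 4*(121/16) = -1 + 121/4 = 117/4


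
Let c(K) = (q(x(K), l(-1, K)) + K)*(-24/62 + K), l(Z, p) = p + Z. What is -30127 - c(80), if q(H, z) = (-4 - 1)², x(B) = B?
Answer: -1193077/31 ≈ -38486.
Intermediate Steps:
l(Z, p) = Z + p
q(H, z) = 25 (q(H, z) = (-5)² = 25)
c(K) = (25 + K)*(-12/31 + K) (c(K) = (25 + K)*(-24/62 + K) = (25 + K)*(-24*1/62 + K) = (25 + K)*(-12/31 + K))
-30127 - c(80) = -30127 - (-300/31 + 80² + (763/31)*80) = -30127 - (-300/31 + 6400 + 61040/31) = -30127 - 1*259140/31 = -30127 - 259140/31 = -1193077/31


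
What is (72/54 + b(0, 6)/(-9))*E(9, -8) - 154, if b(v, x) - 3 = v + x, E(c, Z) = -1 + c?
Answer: -454/3 ≈ -151.33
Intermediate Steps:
b(v, x) = 3 + v + x (b(v, x) = 3 + (v + x) = 3 + v + x)
(72/54 + b(0, 6)/(-9))*E(9, -8) - 154 = (72/54 + (3 + 0 + 6)/(-9))*(-1 + 9) - 154 = (72*(1/54) + 9*(-1/9))*8 - 154 = (4/3 - 1)*8 - 154 = (1/3)*8 - 154 = 8/3 - 154 = -454/3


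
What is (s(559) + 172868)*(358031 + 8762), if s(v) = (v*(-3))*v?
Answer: -280440757975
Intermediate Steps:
s(v) = -3*v**2 (s(v) = (-3*v)*v = -3*v**2)
(s(559) + 172868)*(358031 + 8762) = (-3*559**2 + 172868)*(358031 + 8762) = (-3*312481 + 172868)*366793 = (-937443 + 172868)*366793 = -764575*366793 = -280440757975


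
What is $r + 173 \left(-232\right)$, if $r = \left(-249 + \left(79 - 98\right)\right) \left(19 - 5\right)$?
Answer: $-43888$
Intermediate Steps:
$r = -3752$ ($r = \left(-249 - 19\right) 14 = \left(-268\right) 14 = -3752$)
$r + 173 \left(-232\right) = -3752 + 173 \left(-232\right) = -3752 - 40136 = -43888$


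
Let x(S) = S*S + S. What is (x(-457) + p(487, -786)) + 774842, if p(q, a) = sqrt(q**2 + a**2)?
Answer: 983234 + sqrt(854965) ≈ 9.8416e+5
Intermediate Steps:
x(S) = S + S**2 (x(S) = S**2 + S = S + S**2)
p(q, a) = sqrt(a**2 + q**2)
(x(-457) + p(487, -786)) + 774842 = (-457*(1 - 457) + sqrt((-786)**2 + 487**2)) + 774842 = (-457*(-456) + sqrt(617796 + 237169)) + 774842 = (208392 + sqrt(854965)) + 774842 = 983234 + sqrt(854965)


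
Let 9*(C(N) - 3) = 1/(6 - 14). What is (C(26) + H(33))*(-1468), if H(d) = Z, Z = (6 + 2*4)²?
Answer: -5258009/18 ≈ -2.9211e+5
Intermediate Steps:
C(N) = 215/72 (C(N) = 3 + 1/(9*(6 - 14)) = 3 + (⅑)/(-8) = 3 + (⅑)*(-⅛) = 3 - 1/72 = 215/72)
Z = 196 (Z = (6 + 8)² = 14² = 196)
H(d) = 196
(C(26) + H(33))*(-1468) = (215/72 + 196)*(-1468) = (14327/72)*(-1468) = -5258009/18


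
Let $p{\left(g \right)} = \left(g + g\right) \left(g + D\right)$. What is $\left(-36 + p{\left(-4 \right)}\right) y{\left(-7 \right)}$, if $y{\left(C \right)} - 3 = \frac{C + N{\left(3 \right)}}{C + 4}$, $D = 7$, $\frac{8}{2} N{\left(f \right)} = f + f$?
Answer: $-290$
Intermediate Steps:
$N{\left(f \right)} = \frac{f}{2}$ ($N{\left(f \right)} = \frac{f + f}{4} = \frac{2 f}{4} = \frac{f}{2}$)
$y{\left(C \right)} = 3 + \frac{\frac{3}{2} + C}{4 + C}$ ($y{\left(C \right)} = 3 + \frac{C + \frac{1}{2} \cdot 3}{C + 4} = 3 + \frac{C + \frac{3}{2}}{4 + C} = 3 + \frac{\frac{3}{2} + C}{4 + C}$)
$p{\left(g \right)} = 2 g \left(7 + g\right)$ ($p{\left(g \right)} = \left(g + g\right) \left(g + 7\right) = 2 g \left(7 + g\right)$)
$\left(-36 + p{\left(-4 \right)}\right) y{\left(-7 \right)} = \left(-36 + 2 \left(-4\right) \left(7 - 4\right)\right) \frac{27 + 8 \left(-7\right)}{2 \left(4 - 7\right)} = \left(-36 + 2 \left(-4\right) 3\right) \frac{27 - 56}{2 \left(-3\right)} = \left(-36 - 24\right) \frac{1}{2} \left(- \frac{1}{3}\right) \left(-29\right) = \left(-60\right) \frac{29}{6} = -290$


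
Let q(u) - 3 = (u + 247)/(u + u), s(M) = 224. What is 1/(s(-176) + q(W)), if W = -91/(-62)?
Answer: 14/4363 ≈ 0.0032088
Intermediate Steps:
W = 91/62 (W = -91*(-1/62) = 91/62 ≈ 1.4677)
q(u) = 3 + (247 + u)/(2*u) (q(u) = 3 + (u + 247)/(u + u) = 3 + (247 + u)/((2*u)) = 3 + (247 + u)*(1/(2*u)) = 3 + (247 + u)/(2*u))
1/(s(-176) + q(W)) = 1/(224 + (247 + 7*(91/62))/(2*(91/62))) = 1/(224 + (1/2)*(62/91)*(247 + 637/62)) = 1/(224 + (1/2)*(62/91)*(15951/62)) = 1/(224 + 1227/14) = 1/(4363/14) = 14/4363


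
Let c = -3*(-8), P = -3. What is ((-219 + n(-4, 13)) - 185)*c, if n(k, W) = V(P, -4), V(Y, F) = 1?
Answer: -9672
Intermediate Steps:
n(k, W) = 1
c = 24
((-219 + n(-4, 13)) - 185)*c = ((-219 + 1) - 185)*24 = (-218 - 185)*24 = -403*24 = -9672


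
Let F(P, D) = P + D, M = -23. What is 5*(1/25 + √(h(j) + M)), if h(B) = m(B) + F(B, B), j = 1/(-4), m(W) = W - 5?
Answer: ⅕ + 5*I*√115/2 ≈ 0.2 + 26.81*I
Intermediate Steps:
F(P, D) = D + P
m(W) = -5 + W
j = -¼ ≈ -0.25000
h(B) = -5 + 3*B (h(B) = (-5 + B) + (B + B) = (-5 + B) + 2*B = -5 + 3*B)
5*(1/25 + √(h(j) + M)) = 5*(1/25 + √((-5 + 3*(-¼)) - 23)) = 5*(1/25 + √((-5 - ¾) - 23)) = 5*(1/25 + √(-23/4 - 23)) = 5*(1/25 + √(-115/4)) = 5*(1/25 + I*√115/2) = ⅕ + 5*I*√115/2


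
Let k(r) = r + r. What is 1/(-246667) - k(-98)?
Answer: 48346731/246667 ≈ 196.00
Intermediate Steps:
k(r) = 2*r
1/(-246667) - k(-98) = 1/(-246667) - 2*(-98) = -1/246667 - 1*(-196) = -1/246667 + 196 = 48346731/246667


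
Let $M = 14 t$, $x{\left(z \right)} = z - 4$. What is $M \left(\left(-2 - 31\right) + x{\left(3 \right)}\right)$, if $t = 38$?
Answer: $-18088$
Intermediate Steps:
$x{\left(z \right)} = -4 + z$ ($x{\left(z \right)} = z - 4 = -4 + z$)
$M = 532$ ($M = 14 \cdot 38 = 532$)
$M \left(\left(-2 - 31\right) + x{\left(3 \right)}\right) = 532 \left(\left(-2 - 31\right) + \left(-4 + 3\right)\right) = 532 \left(-33 - 1\right) = 532 \left(-34\right) = -18088$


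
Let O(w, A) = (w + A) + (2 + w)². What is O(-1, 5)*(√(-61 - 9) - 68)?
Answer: -340 + 5*I*√70 ≈ -340.0 + 41.833*I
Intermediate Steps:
O(w, A) = A + w + (2 + w)² (O(w, A) = (A + w) + (2 + w)² = A + w + (2 + w)²)
O(-1, 5)*(√(-61 - 9) - 68) = (5 - 1 + (2 - 1)²)*(√(-61 - 9) - 68) = (5 - 1 + 1²)*(√(-70) - 68) = (5 - 1 + 1)*(I*√70 - 68) = 5*(-68 + I*√70) = -340 + 5*I*√70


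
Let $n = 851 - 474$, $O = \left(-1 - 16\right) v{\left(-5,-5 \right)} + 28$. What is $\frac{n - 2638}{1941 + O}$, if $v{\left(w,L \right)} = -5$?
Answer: $- \frac{2261}{2054} \approx -1.1008$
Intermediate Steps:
$O = 113$ ($O = \left(-1 - 16\right) \left(-5\right) + 28 = \left(-17\right) \left(-5\right) + 28 = 85 + 28 = 113$)
$n = 377$ ($n = 851 - 474 = 377$)
$\frac{n - 2638}{1941 + O} = \frac{377 - 2638}{1941 + 113} = - \frac{2261}{2054}$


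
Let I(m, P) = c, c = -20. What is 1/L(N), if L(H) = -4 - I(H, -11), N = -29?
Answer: 1/16 ≈ 0.062500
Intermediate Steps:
I(m, P) = -20
L(H) = 16 (L(H) = -4 - 1*(-20) = -4 + 20 = 16)
1/L(N) = 1/16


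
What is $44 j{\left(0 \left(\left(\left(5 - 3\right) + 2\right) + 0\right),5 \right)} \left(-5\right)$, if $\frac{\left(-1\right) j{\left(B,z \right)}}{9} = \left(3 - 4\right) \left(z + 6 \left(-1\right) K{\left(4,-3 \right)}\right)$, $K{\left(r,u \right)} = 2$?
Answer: $13860$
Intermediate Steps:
$j{\left(B,z \right)} = -108 + 9 z$ ($j{\left(B,z \right)} = - 9 \left(3 - 4\right) \left(z + 6 \left(-1\right) 2\right) = - 9 \left(- (z - 12)\right) = - 9 \left(- (-12 + z)\right) = - 9 \left(12 - z\right) = -108 + 9 z$)
$44 j{\left(0 \left(\left(\left(5 - 3\right) + 2\right) + 0\right),5 \right)} \left(-5\right) = 44 \left(-108 + 9 \cdot 5\right) \left(-5\right) = 44 \left(-108 + 45\right) \left(-5\right) = 44 \left(-63\right) \left(-5\right) = \left(-2772\right) \left(-5\right) = 13860$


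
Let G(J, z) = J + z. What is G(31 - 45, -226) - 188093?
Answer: -188333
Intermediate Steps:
G(31 - 45, -226) - 188093 = ((31 - 45) - 226) - 188093 = (-14 - 226) - 188093 = -240 - 188093 = -188333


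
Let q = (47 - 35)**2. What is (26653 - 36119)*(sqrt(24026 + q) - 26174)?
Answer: 247763084 - 9466*sqrt(24170) ≈ 2.4629e+8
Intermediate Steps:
q = 144 (q = 12**2 = 144)
(26653 - 36119)*(sqrt(24026 + q) - 26174) = (26653 - 36119)*(sqrt(24026 + 144) - 26174) = -9466*(sqrt(24170) - 26174) = -9466*(-26174 + sqrt(24170)) = 247763084 - 9466*sqrt(24170)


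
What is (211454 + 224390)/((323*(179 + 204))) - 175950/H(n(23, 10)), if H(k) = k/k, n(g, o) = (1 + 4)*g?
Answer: -21766162706/123709 ≈ -1.7595e+5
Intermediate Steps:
n(g, o) = 5*g
H(k) = 1
(211454 + 224390)/((323*(179 + 204))) - 175950/H(n(23, 10)) = (211454 + 224390)/((323*(179 + 204))) - 175950/1 = 435844/((323*383)) - 175950*1 = 435844/123709 - 175950 = -21766162706/123709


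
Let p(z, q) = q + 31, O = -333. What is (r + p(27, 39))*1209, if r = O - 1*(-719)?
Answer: 551304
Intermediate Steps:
p(z, q) = 31 + q
r = 386 (r = -333 - 1*(-719) = -333 + 719 = 386)
(r + p(27, 39))*1209 = (386 + (31 + 39))*1209 = (386 + 70)*1209 = 456*1209 = 551304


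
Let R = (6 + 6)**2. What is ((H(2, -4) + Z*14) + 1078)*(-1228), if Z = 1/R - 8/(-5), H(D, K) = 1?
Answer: -121737473/90 ≈ -1.3526e+6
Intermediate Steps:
R = 144 (R = 12**2 = 144)
Z = 1157/720 (Z = 1/144 - 8/(-5) = 1*(1/144) - 8*(-1/5) = 1/144 + 8/5 = 1157/720 ≈ 1.6069)
((H(2, -4) + Z*14) + 1078)*(-1228) = ((1 + (1157/720)*14) + 1078)*(-1228) = ((1 + 8099/360) + 1078)*(-1228) = (8459/360 + 1078)*(-1228) = (396539/360)*(-1228) = -121737473/90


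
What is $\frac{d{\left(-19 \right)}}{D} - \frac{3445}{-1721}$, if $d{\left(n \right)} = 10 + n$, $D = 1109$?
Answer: $\frac{3805016}{1908589} \approx 1.9936$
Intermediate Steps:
$\frac{d{\left(-19 \right)}}{D} - \frac{3445}{-1721} = \frac{10 - 19}{1109} - \frac{3445}{-1721} = \left(-9\right) \frac{1}{1109} - - \frac{3445}{1721} = - \frac{9}{1109} + \frac{3445}{1721} = \frac{3805016}{1908589}$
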